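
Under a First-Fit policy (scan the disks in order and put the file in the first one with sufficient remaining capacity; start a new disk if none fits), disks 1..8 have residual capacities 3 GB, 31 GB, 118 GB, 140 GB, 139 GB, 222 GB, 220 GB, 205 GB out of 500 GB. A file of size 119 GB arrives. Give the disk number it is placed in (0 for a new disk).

Disks with room: disk 4 (140 GB), disk 5 (139 GB), disk 6 (222 GB), disk 7 (220 GB), disk 8 (205 GB).
The first with room is disk 4.

4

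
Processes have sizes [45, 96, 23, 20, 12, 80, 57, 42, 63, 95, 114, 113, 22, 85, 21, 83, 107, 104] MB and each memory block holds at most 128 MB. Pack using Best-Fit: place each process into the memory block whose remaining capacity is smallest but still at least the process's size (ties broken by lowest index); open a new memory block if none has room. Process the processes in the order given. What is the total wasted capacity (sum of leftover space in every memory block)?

memory block 1: place 45 MB, 83 MB left
memory block 2: place 96 MB, 32 MB left
memory block 2: place 23 MB, 9 MB left
memory block 1: place 20 MB, 63 MB left
memory block 1: place 12 MB, 51 MB left
memory block 3: place 80 MB, 48 MB left
memory block 4: place 57 MB, 71 MB left
memory block 3: place 42 MB, 6 MB left
memory block 4: place 63 MB, 8 MB left
memory block 5: place 95 MB, 33 MB left
memory block 6: place 114 MB, 14 MB left
memory block 7: place 113 MB, 15 MB left
memory block 5: place 22 MB, 11 MB left
memory block 8: place 85 MB, 43 MB left
memory block 8: place 21 MB, 22 MB left
memory block 9: place 83 MB, 45 MB left
memory block 10: place 107 MB, 21 MB left
memory block 11: place 104 MB, 24 MB left
11 memory blocks × 128 MB = 1408 MB; used 1182 MB; unused 226 MB.

226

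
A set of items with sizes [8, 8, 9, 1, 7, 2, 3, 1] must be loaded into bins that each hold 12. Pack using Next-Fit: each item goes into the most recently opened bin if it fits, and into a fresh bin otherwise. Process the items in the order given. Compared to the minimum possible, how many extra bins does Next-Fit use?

1

Next-Fit: [8] [8] [9,1] [7,2,3] [1] → 5 bins.
Total size 39; any packing needs at least ⌈39/12⌉ = 4 bins.
An optimal packing achieves that bound: [9,3] [8,2,1,1] [8] [7] → 4 bins.
Excess: 5 − 4 = 1.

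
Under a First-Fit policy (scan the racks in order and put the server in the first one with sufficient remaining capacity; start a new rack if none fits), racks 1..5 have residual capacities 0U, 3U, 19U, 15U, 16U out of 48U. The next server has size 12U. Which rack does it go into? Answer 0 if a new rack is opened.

3

Racks with room: rack 3 (19U), rack 4 (15U), rack 5 (16U).
The first with room is rack 3.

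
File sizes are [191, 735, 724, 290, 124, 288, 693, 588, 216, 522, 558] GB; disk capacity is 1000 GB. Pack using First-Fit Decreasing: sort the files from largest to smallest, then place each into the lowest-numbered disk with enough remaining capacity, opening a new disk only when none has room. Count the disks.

6

Sorted descending: 735, 724, 693, 588, 558, 522, 290, 288, 216, 191, 124.
Put 735 GB in disk 1; 265 GB remain.
Put 724 GB in disk 2; 276 GB remain.
Put 693 GB in disk 3; 307 GB remain.
Put 588 GB in disk 4; 412 GB remain.
Put 558 GB in disk 5; 442 GB remain.
Put 522 GB in disk 6; 478 GB remain.
Put 290 GB in disk 3; 17 GB remain.
Put 288 GB in disk 4; 124 GB remain.
Put 216 GB in disk 1; 49 GB remain.
Put 191 GB in disk 2; 85 GB remain.
Put 124 GB in disk 4; 0 GB remain.
Final disks: [735,216] [724,191] [693,290] [588,288,124] [558] [522].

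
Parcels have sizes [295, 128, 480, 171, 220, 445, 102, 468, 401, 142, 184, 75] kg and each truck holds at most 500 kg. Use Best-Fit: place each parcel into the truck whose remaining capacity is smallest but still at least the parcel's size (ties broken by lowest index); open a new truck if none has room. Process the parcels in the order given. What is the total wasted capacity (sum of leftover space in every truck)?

389

truck 1: place 295 kg, 205 kg left
truck 1: place 128 kg, 77 kg left
truck 2: place 480 kg, 20 kg left
truck 3: place 171 kg, 329 kg left
truck 3: place 220 kg, 109 kg left
truck 4: place 445 kg, 55 kg left
truck 3: place 102 kg, 7 kg left
truck 5: place 468 kg, 32 kg left
truck 6: place 401 kg, 99 kg left
truck 7: place 142 kg, 358 kg left
truck 7: place 184 kg, 174 kg left
truck 1: place 75 kg, 2 kg left
7 trucks × 500 kg = 3500 kg; used 3111 kg; unused 389 kg.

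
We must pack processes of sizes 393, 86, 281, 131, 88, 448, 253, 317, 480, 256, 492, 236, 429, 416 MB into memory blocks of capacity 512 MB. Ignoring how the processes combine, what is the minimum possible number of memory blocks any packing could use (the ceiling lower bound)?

9 memory blocks

Total size = 393 + 86 + 281 + 131 + 88 + 448 + 253 + 317 + 480 + 256 + 492 + 236 + 429 + 416 = 4306 MB.
⌈4306 / 512⌉ = 9.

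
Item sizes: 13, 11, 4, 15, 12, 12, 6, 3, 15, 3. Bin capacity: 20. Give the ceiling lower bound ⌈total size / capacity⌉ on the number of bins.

Total size = 13 + 11 + 4 + 15 + 12 + 12 + 6 + 3 + 15 + 3 = 94.
⌈94 / 20⌉ = 5.

5 bins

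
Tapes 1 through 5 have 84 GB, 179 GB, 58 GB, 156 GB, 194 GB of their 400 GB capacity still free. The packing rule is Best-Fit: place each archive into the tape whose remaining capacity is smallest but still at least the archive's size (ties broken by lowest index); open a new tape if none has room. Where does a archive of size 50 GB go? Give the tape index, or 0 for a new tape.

Tapes with room: tape 1 (84 GB), tape 2 (179 GB), tape 3 (58 GB), tape 4 (156 GB), tape 5 (194 GB).
Tightest fit is tape 3 with 58 GB free.

3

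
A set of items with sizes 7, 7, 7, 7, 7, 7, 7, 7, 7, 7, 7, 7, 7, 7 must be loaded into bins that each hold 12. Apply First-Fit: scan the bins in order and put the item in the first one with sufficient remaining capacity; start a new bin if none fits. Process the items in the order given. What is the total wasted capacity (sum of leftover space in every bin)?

7 → bin 1 (remaining 5)
7 → bin 2 (remaining 5)
7 → bin 3 (remaining 5)
7 → bin 4 (remaining 5)
7 → bin 5 (remaining 5)
7 → bin 6 (remaining 5)
7 → bin 7 (remaining 5)
7 → bin 8 (remaining 5)
7 → bin 9 (remaining 5)
7 → bin 10 (remaining 5)
7 → bin 11 (remaining 5)
7 → bin 12 (remaining 5)
7 → bin 13 (remaining 5)
7 → bin 14 (remaining 5)
14 bins × 12 = 168; used 98; unused 70.

70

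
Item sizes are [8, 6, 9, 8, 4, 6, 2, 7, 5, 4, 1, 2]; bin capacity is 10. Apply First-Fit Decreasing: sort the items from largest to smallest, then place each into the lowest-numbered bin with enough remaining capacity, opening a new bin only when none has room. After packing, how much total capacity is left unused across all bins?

Sorted descending: 9, 8, 8, 7, 6, 6, 5, 4, 4, 2, 2, 1.
Put 9 in bin 1; 1 remain.
Put 8 in bin 2; 2 remain.
Put 8 in bin 3; 2 remain.
Put 7 in bin 4; 3 remain.
Put 6 in bin 5; 4 remain.
Put 6 in bin 6; 4 remain.
Put 5 in bin 7; 5 remain.
Put 4 in bin 5; 0 remain.
Put 4 in bin 6; 0 remain.
Put 2 in bin 2; 0 remain.
Put 2 in bin 3; 0 remain.
Put 1 in bin 1; 0 remain.
7 bins × 10 = 70; used 62; unused 8.

8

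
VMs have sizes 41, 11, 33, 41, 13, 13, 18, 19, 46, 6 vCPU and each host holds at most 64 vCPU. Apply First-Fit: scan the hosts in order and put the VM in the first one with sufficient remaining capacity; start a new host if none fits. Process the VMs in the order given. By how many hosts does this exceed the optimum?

First-Fit: [41,11,6] [33,13,13] [41,18] [19] [46] → 5 hosts.
Total size 241 vCPU; any packing needs at least ⌈241/64⌉ = 4 hosts.
An optimal packing achieves that bound: [46,18] [41,19] [41,13,6] [33,13,11] → 4 hosts.
Excess: 5 − 4 = 1.

1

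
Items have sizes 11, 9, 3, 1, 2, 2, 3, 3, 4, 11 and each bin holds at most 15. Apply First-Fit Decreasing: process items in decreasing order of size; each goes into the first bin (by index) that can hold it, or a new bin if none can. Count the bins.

4

Sorted descending: 11, 11, 9, 4, 3, 3, 3, 2, 2, 1.
Put 11 in bin 1; 4 remain.
Put 11 in bin 2; 4 remain.
Put 9 in bin 3; 6 remain.
Put 4 in bin 1; 0 remain.
Put 3 in bin 2; 1 remain.
Put 3 in bin 3; 3 remain.
Put 3 in bin 3; 0 remain.
Put 2 in bin 4; 13 remain.
Put 2 in bin 4; 11 remain.
Put 1 in bin 2; 0 remain.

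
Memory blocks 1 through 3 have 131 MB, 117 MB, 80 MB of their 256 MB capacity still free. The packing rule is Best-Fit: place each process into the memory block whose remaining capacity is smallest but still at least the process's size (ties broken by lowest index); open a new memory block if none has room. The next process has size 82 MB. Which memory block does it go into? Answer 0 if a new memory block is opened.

2

Memory blocks with room: memory block 1 (131 MB), memory block 2 (117 MB).
Tightest fit is memory block 2 with 117 MB free.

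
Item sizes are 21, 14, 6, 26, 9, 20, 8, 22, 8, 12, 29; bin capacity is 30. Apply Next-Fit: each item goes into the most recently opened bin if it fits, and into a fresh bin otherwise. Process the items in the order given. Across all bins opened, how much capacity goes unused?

35

bin 1: place 21, 9 left
bin 2: place 14, 16 left
bin 2: place 6, 10 left
bin 3: place 26, 4 left
bin 4: place 9, 21 left
bin 4: place 20, 1 left
bin 5: place 8, 22 left
bin 5: place 22, 0 left
bin 6: place 8, 22 left
bin 6: place 12, 10 left
bin 7: place 29, 1 left
7 bins × 30 = 210; used 175; unused 35.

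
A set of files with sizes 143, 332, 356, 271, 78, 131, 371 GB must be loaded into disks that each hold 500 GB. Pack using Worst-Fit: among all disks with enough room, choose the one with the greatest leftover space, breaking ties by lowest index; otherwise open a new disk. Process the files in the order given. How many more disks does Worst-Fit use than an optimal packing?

Worst-Fit: [143,332] [356] [271,78,131] [371] → 4 disks.
Total size 1682 GB; any packing needs at least ⌈1682/500⌉ = 4 disks.
So 4 is already optimal.

0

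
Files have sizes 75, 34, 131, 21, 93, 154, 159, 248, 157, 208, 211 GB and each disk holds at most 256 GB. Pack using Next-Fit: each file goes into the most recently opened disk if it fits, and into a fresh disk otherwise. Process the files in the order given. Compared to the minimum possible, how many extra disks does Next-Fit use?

Next-Fit: [75,34,131] [21,93] [154] [159] [248] [157] [208] [211] → 8 disks.
7 files exceed 128 GB (half the capacity), and no two of those can share a disk, so at least 7 disks are needed.
An optimal packing achieves that bound: [248] [211,34] [208,21] [159,93] [157,75] [154] [131] → 7 disks.
Excess: 8 − 7 = 1.

1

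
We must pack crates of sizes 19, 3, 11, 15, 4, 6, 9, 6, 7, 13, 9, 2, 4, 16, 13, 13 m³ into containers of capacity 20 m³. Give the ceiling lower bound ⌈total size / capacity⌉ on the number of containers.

Total size = 19 + 3 + 11 + 15 + 4 + 6 + 9 + 6 + 7 + 13 + 9 + 2 + 4 + 16 + 13 + 13 = 150 m³.
⌈150 / 20⌉ = 8.

8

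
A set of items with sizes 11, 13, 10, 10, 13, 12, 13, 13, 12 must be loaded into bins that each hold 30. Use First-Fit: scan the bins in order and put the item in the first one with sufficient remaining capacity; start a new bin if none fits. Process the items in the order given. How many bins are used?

11 → bin 1 (remaining 19)
13 → bin 1 (remaining 6)
10 → bin 2 (remaining 20)
10 → bin 2 (remaining 10)
13 → bin 3 (remaining 17)
12 → bin 3 (remaining 5)
13 → bin 4 (remaining 17)
13 → bin 4 (remaining 4)
12 → bin 5 (remaining 18)
Final bins: [11,13] [10,10] [13,12] [13,13] [12].

5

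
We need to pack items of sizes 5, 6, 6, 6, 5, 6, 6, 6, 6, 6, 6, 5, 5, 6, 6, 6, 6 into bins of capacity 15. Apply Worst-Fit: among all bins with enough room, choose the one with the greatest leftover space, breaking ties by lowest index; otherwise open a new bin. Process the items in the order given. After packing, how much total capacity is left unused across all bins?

Put 5 in bin 1; 10 remain.
Put 6 in bin 1; 4 remain.
Put 6 in bin 2; 9 remain.
Put 6 in bin 2; 3 remain.
Put 5 in bin 3; 10 remain.
Put 6 in bin 3; 4 remain.
Put 6 in bin 4; 9 remain.
Put 6 in bin 4; 3 remain.
Put 6 in bin 5; 9 remain.
Put 6 in bin 5; 3 remain.
Put 6 in bin 6; 9 remain.
Put 5 in bin 6; 4 remain.
Put 5 in bin 7; 10 remain.
Put 6 in bin 7; 4 remain.
Put 6 in bin 8; 9 remain.
Put 6 in bin 8; 3 remain.
Put 6 in bin 9; 9 remain.
9 bins × 15 = 135; used 98; unused 37.

37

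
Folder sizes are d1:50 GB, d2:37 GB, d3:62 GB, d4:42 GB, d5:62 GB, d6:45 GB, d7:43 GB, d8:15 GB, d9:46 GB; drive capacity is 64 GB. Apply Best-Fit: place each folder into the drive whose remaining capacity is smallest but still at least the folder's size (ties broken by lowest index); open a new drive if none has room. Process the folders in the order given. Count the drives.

8 drives

drive 1: place d1 (50 GB), 14 GB left
drive 2: place d2 (37 GB), 27 GB left
drive 3: place d3 (62 GB), 2 GB left
drive 4: place d4 (42 GB), 22 GB left
drive 5: place d5 (62 GB), 2 GB left
drive 6: place d6 (45 GB), 19 GB left
drive 7: place d7 (43 GB), 21 GB left
drive 6: place d8 (15 GB), 4 GB left
drive 8: place d9 (46 GB), 18 GB left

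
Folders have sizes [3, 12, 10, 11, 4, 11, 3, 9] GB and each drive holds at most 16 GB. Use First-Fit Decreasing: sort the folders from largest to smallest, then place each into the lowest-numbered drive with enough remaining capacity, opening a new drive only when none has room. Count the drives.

5 drives

Sorted descending: 12, 11, 11, 10, 9, 4, 3, 3.
Put 12 GB in drive 1; 4 GB remain.
Put 11 GB in drive 2; 5 GB remain.
Put 11 GB in drive 3; 5 GB remain.
Put 10 GB in drive 4; 6 GB remain.
Put 9 GB in drive 5; 7 GB remain.
Put 4 GB in drive 1; 0 GB remain.
Put 3 GB in drive 2; 2 GB remain.
Put 3 GB in drive 3; 2 GB remain.
Final drives: [12,4] [11,3] [11,3] [10] [9].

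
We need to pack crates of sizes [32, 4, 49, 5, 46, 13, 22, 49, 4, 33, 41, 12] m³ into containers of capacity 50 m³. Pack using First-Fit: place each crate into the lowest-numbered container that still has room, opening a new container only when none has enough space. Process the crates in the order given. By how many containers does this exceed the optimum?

0

First-Fit: [32,4,5,4] [49] [46] [13,22,12] [49] [33] [41] → 7 containers.
Total size 310 m³; any packing needs at least ⌈310/50⌉ = 7 containers.
So 7 is already optimal.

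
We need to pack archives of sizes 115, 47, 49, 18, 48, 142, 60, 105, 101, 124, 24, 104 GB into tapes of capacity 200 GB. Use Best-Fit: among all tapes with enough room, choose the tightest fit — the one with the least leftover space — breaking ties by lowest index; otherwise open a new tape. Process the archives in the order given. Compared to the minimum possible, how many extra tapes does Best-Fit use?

Best-Fit: [115,47,18] [49,48,60,24] [142] [105] [101] [124] [104] → 7 tapes.
6 archives exceed 100 GB (half the capacity), and no two of those can share a tape, so at least 6 tapes are needed.
An optimal packing achieves that bound: [142,49] [124,60] [115,48,24] [105,47,18] [104] [101] → 6 tapes.
Excess: 7 − 6 = 1.

1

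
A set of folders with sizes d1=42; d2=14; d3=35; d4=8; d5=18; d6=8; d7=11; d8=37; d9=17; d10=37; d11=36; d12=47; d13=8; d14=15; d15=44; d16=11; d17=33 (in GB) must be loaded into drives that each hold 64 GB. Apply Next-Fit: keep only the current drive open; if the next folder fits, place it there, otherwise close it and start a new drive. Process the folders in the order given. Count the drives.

drive 1: place d1 (42 GB), 22 GB left
drive 1: place d2 (14 GB), 8 GB left
drive 2: place d3 (35 GB), 29 GB left
drive 2: place d4 (8 GB), 21 GB left
drive 2: place d5 (18 GB), 3 GB left
drive 3: place d6 (8 GB), 56 GB left
drive 3: place d7 (11 GB), 45 GB left
drive 3: place d8 (37 GB), 8 GB left
drive 4: place d9 (17 GB), 47 GB left
drive 4: place d10 (37 GB), 10 GB left
drive 5: place d11 (36 GB), 28 GB left
drive 6: place d12 (47 GB), 17 GB left
drive 6: place d13 (8 GB), 9 GB left
drive 7: place d14 (15 GB), 49 GB left
drive 7: place d15 (44 GB), 5 GB left
drive 8: place d16 (11 GB), 53 GB left
drive 8: place d17 (33 GB), 20 GB left

8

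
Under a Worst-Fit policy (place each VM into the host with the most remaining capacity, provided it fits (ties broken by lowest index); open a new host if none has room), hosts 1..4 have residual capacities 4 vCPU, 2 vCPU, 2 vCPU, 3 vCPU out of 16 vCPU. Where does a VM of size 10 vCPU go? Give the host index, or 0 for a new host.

No host has ≥ 10 vCPU free, so a new host is opened.

0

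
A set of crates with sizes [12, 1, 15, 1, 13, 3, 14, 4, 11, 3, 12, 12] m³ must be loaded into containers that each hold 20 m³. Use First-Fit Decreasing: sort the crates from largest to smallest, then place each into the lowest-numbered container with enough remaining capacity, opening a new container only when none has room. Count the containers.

7 containers

Sorted descending: 15, 14, 13, 12, 12, 12, 11, 4, 3, 3, 1, 1.
container 1: place 15 m³, 5 m³ left
container 2: place 14 m³, 6 m³ left
container 3: place 13 m³, 7 m³ left
container 4: place 12 m³, 8 m³ left
container 5: place 12 m³, 8 m³ left
container 6: place 12 m³, 8 m³ left
container 7: place 11 m³, 9 m³ left
container 1: place 4 m³, 1 m³ left
container 2: place 3 m³, 3 m³ left
container 2: place 3 m³, 0 m³ left
container 1: place 1 m³, 0 m³ left
container 3: place 1 m³, 6 m³ left
Final containers: [15,4,1] [14,3,3] [13,1] [12] [12] [12] [11].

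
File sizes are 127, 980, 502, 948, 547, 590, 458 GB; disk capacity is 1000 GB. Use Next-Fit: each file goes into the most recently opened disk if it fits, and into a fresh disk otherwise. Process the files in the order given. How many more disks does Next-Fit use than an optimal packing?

2

Next-Fit: [127] [980] [502] [948] [547] [590] [458] → 7 disks.
Total size 4152 GB; any packing needs at least ⌈4152/1000⌉ = 5 disks.
An optimal packing achieves that bound: [980] [948] [590,127] [547] [502,458] → 5 disks.
Excess: 7 − 5 = 2.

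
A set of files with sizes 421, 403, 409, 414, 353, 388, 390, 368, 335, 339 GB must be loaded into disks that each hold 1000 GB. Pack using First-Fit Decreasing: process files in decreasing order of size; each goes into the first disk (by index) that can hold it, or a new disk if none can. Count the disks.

Sorted descending: 421, 414, 409, 403, 390, 388, 368, 353, 339, 335.
421 GB → disk 1 (remaining 579 GB)
414 GB → disk 1 (remaining 165 GB)
409 GB → disk 2 (remaining 591 GB)
403 GB → disk 2 (remaining 188 GB)
390 GB → disk 3 (remaining 610 GB)
388 GB → disk 3 (remaining 222 GB)
368 GB → disk 4 (remaining 632 GB)
353 GB → disk 4 (remaining 279 GB)
339 GB → disk 5 (remaining 661 GB)
335 GB → disk 5 (remaining 326 GB)
Final disks: [421,414] [409,403] [390,388] [368,353] [339,335].

5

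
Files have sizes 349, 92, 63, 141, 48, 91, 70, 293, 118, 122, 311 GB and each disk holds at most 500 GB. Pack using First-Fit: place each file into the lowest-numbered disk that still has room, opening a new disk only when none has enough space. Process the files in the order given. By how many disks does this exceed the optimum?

First-Fit: [349,92,48] [63,141,91,70,118] [293,122] [311] → 4 disks.
Total size 1698 GB; any packing needs at least ⌈1698/500⌉ = 4 disks.
So 4 is already optimal.

0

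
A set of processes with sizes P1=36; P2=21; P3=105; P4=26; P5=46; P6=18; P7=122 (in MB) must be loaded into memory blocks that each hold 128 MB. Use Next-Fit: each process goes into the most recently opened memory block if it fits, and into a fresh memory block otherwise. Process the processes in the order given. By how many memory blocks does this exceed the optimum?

1

Next-Fit: [36,21] [105] [26,46,18] [122] → 4 memory blocks.
Total size 374 MB; any packing needs at least ⌈374/128⌉ = 3 memory blocks.
An optimal packing achieves that bound: [122] [105,21] [46,36,26,18] → 3 memory blocks.
Excess: 4 − 3 = 1.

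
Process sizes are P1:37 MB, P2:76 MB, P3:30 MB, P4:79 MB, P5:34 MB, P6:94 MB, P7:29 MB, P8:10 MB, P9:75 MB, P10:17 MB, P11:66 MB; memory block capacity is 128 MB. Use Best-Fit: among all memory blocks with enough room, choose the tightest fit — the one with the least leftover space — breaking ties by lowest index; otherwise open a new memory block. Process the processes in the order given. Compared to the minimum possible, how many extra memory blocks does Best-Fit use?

Best-Fit: [37,76,10] [30,79,17] [34,94] [29,75] [66] → 5 memory blocks.
Total size 547 MB; any packing needs at least ⌈547/128⌉ = 5 memory blocks.
So 5 is already optimal.

0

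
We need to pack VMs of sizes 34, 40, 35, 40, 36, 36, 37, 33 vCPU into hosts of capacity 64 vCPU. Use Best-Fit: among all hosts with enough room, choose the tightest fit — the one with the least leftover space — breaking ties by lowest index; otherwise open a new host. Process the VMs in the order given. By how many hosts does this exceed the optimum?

0

Best-Fit: [34] [40] [35] [40] [36] [36] [37] [33] → 8 hosts.
8 VMs exceed 32 vCPU (half the capacity), and no two of those can share a host, so at least 8 hosts are needed.
So 8 is already optimal.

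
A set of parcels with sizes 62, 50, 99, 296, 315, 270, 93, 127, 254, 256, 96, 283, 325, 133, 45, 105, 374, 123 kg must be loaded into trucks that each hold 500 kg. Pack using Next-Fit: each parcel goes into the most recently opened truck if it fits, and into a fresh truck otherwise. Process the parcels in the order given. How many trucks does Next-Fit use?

Put 62 kg in truck 1; 438 kg remain.
Put 50 kg in truck 1; 388 kg remain.
Put 99 kg in truck 1; 289 kg remain.
Put 296 kg in truck 2; 204 kg remain.
Put 315 kg in truck 3; 185 kg remain.
Put 270 kg in truck 4; 230 kg remain.
Put 93 kg in truck 4; 137 kg remain.
Put 127 kg in truck 4; 10 kg remain.
Put 254 kg in truck 5; 246 kg remain.
Put 256 kg in truck 6; 244 kg remain.
Put 96 kg in truck 6; 148 kg remain.
Put 283 kg in truck 7; 217 kg remain.
Put 325 kg in truck 8; 175 kg remain.
Put 133 kg in truck 8; 42 kg remain.
Put 45 kg in truck 9; 455 kg remain.
Put 105 kg in truck 9; 350 kg remain.
Put 374 kg in truck 10; 126 kg remain.
Put 123 kg in truck 10; 3 kg remain.

10 trucks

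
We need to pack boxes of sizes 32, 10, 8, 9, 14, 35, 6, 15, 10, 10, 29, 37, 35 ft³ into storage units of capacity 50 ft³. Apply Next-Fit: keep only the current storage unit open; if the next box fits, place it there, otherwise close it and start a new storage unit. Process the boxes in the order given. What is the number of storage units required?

7

Put 32 ft³ in storage unit 1; 18 ft³ remain.
Put 10 ft³ in storage unit 1; 8 ft³ remain.
Put 8 ft³ in storage unit 1; 0 ft³ remain.
Put 9 ft³ in storage unit 2; 41 ft³ remain.
Put 14 ft³ in storage unit 2; 27 ft³ remain.
Put 35 ft³ in storage unit 3; 15 ft³ remain.
Put 6 ft³ in storage unit 3; 9 ft³ remain.
Put 15 ft³ in storage unit 4; 35 ft³ remain.
Put 10 ft³ in storage unit 4; 25 ft³ remain.
Put 10 ft³ in storage unit 4; 15 ft³ remain.
Put 29 ft³ in storage unit 5; 21 ft³ remain.
Put 37 ft³ in storage unit 6; 13 ft³ remain.
Put 35 ft³ in storage unit 7; 15 ft³ remain.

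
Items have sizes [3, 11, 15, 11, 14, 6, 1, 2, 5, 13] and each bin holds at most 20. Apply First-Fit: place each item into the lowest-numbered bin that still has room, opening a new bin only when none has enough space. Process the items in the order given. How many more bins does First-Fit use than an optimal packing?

First-Fit: [3,11,6] [15,1,2] [11,5] [14] [13] → 5 bins.
Total size 81; any packing needs at least ⌈81/20⌉ = 5 bins.
So 5 is already optimal.

0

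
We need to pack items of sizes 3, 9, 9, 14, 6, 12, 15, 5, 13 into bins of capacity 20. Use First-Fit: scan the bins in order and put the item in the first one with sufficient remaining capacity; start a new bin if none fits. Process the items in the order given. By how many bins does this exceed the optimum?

First-Fit: [3,9,6] [9,5] [14] [12] [15] [13] → 6 bins.
Total size 86; any packing needs at least ⌈86/20⌉ = 5 bins.
An optimal packing achieves that bound: [15,5] [14,6] [13,3] [12] [9,9] → 5 bins.
Excess: 6 − 5 = 1.

1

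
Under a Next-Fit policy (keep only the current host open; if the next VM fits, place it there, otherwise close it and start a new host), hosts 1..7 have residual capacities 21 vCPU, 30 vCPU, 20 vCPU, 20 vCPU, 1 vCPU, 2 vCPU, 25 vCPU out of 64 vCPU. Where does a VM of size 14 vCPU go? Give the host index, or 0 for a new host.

Next-Fit only looks at host 7, which has 25 vCPU free.
14 vCPU fits there.

7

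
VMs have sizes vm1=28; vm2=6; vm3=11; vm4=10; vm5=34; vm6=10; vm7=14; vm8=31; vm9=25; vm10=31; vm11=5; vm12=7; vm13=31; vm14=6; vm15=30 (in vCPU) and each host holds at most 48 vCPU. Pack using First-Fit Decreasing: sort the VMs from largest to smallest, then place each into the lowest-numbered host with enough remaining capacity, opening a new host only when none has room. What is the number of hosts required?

7

Sorted descending: 34, 31, 31, 31, 30, 28, 25, 14, 11, 10, 10, 7, 6, 6, 5.
34 vCPU → host 1 (remaining 14 vCPU)
31 vCPU → host 2 (remaining 17 vCPU)
31 vCPU → host 3 (remaining 17 vCPU)
31 vCPU → host 4 (remaining 17 vCPU)
30 vCPU → host 5 (remaining 18 vCPU)
28 vCPU → host 6 (remaining 20 vCPU)
25 vCPU → host 7 (remaining 23 vCPU)
14 vCPU → host 1 (remaining 0 vCPU)
11 vCPU → host 2 (remaining 6 vCPU)
10 vCPU → host 3 (remaining 7 vCPU)
10 vCPU → host 4 (remaining 7 vCPU)
7 vCPU → host 3 (remaining 0 vCPU)
6 vCPU → host 2 (remaining 0 vCPU)
6 vCPU → host 4 (remaining 1 vCPU)
5 vCPU → host 5 (remaining 13 vCPU)
Final hosts: [34,14] [31,11,6] [31,10,7] [31,10,6] [30,5] [28] [25].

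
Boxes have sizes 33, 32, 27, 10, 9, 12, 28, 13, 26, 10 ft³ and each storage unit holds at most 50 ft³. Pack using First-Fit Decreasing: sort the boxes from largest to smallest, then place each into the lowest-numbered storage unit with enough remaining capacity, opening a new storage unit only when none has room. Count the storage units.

5

Sorted descending: 33, 32, 28, 27, 26, 13, 12, 10, 10, 9.
storage unit 1: place 33 ft³, 17 ft³ left
storage unit 2: place 32 ft³, 18 ft³ left
storage unit 3: place 28 ft³, 22 ft³ left
storage unit 4: place 27 ft³, 23 ft³ left
storage unit 5: place 26 ft³, 24 ft³ left
storage unit 1: place 13 ft³, 4 ft³ left
storage unit 2: place 12 ft³, 6 ft³ left
storage unit 3: place 10 ft³, 12 ft³ left
storage unit 3: place 10 ft³, 2 ft³ left
storage unit 4: place 9 ft³, 14 ft³ left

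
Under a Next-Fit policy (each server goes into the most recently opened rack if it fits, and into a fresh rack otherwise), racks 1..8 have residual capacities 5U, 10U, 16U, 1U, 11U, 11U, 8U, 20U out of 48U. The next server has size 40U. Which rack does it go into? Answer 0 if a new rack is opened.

Next-Fit only looks at rack 8, which has 20U free.
40U does not fit, so a new rack is opened.

0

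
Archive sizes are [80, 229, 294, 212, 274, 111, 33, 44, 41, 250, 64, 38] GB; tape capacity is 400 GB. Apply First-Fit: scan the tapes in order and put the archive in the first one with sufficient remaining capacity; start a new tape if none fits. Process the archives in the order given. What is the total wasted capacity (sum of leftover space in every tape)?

80 GB → tape 1 (remaining 320 GB)
229 GB → tape 1 (remaining 91 GB)
294 GB → tape 2 (remaining 106 GB)
212 GB → tape 3 (remaining 188 GB)
274 GB → tape 4 (remaining 126 GB)
111 GB → tape 3 (remaining 77 GB)
33 GB → tape 1 (remaining 58 GB)
44 GB → tape 1 (remaining 14 GB)
41 GB → tape 2 (remaining 65 GB)
250 GB → tape 5 (remaining 150 GB)
64 GB → tape 2 (remaining 1 GB)
38 GB → tape 3 (remaining 39 GB)
5 tapes × 400 GB = 2000 GB; used 1670 GB; unused 330 GB.

330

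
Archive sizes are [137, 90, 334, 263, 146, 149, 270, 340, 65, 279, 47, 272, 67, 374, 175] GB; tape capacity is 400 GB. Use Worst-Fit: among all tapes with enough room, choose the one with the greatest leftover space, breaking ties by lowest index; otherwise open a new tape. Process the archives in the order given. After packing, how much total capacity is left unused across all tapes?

992

137 GB → tape 1 (remaining 263 GB)
90 GB → tape 1 (remaining 173 GB)
334 GB → tape 2 (remaining 66 GB)
263 GB → tape 3 (remaining 137 GB)
146 GB → tape 1 (remaining 27 GB)
149 GB → tape 4 (remaining 251 GB)
270 GB → tape 5 (remaining 130 GB)
340 GB → tape 6 (remaining 60 GB)
65 GB → tape 4 (remaining 186 GB)
279 GB → tape 7 (remaining 121 GB)
47 GB → tape 4 (remaining 139 GB)
272 GB → tape 8 (remaining 128 GB)
67 GB → tape 4 (remaining 72 GB)
374 GB → tape 9 (remaining 26 GB)
175 GB → tape 10 (remaining 225 GB)
10 tapes × 400 GB = 4000 GB; used 3008 GB; unused 992 GB.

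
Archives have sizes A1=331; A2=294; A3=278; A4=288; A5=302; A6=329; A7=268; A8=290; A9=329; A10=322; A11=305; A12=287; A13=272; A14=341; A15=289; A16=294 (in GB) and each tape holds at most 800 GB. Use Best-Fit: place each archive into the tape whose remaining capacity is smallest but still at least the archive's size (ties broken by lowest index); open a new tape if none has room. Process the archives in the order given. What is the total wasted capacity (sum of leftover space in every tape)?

Put A1 (331 GB) in tape 1; 469 GB remain.
Put A2 (294 GB) in tape 1; 175 GB remain.
Put A3 (278 GB) in tape 2; 522 GB remain.
Put A4 (288 GB) in tape 2; 234 GB remain.
Put A5 (302 GB) in tape 3; 498 GB remain.
Put A6 (329 GB) in tape 3; 169 GB remain.
Put A7 (268 GB) in tape 4; 532 GB remain.
Put A8 (290 GB) in tape 4; 242 GB remain.
Put A9 (329 GB) in tape 5; 471 GB remain.
Put A10 (322 GB) in tape 5; 149 GB remain.
Put A11 (305 GB) in tape 6; 495 GB remain.
Put A12 (287 GB) in tape 6; 208 GB remain.
Put A13 (272 GB) in tape 7; 528 GB remain.
Put A14 (341 GB) in tape 7; 187 GB remain.
Put A15 (289 GB) in tape 8; 511 GB remain.
Put A16 (294 GB) in tape 8; 217 GB remain.
8 tapes × 800 GB = 6400 GB; used 4819 GB; unused 1581 GB.

1581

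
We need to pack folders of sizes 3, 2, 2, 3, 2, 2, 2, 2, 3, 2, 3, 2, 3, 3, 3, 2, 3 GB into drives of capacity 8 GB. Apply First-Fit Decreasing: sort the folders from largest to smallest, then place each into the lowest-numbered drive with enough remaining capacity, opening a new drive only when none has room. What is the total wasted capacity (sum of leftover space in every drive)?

Sorted descending: 3, 3, 3, 3, 3, 3, 3, 3, 2, 2, 2, 2, 2, 2, 2, 2, 2.
Put 3 GB in drive 1; 5 GB remain.
Put 3 GB in drive 1; 2 GB remain.
Put 3 GB in drive 2; 5 GB remain.
Put 3 GB in drive 2; 2 GB remain.
Put 3 GB in drive 3; 5 GB remain.
Put 3 GB in drive 3; 2 GB remain.
Put 3 GB in drive 4; 5 GB remain.
Put 3 GB in drive 4; 2 GB remain.
Put 2 GB in drive 1; 0 GB remain.
Put 2 GB in drive 2; 0 GB remain.
Put 2 GB in drive 3; 0 GB remain.
Put 2 GB in drive 4; 0 GB remain.
Put 2 GB in drive 5; 6 GB remain.
Put 2 GB in drive 5; 4 GB remain.
Put 2 GB in drive 5; 2 GB remain.
Put 2 GB in drive 5; 0 GB remain.
Put 2 GB in drive 6; 6 GB remain.
6 drives × 8 GB = 48 GB; used 42 GB; unused 6 GB.

6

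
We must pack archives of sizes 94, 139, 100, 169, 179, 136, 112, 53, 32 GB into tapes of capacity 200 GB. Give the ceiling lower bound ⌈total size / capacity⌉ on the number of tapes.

6 tapes

Total size = 94 + 139 + 100 + 169 + 179 + 136 + 112 + 53 + 32 = 1014 GB.
⌈1014 / 200⌉ = 6.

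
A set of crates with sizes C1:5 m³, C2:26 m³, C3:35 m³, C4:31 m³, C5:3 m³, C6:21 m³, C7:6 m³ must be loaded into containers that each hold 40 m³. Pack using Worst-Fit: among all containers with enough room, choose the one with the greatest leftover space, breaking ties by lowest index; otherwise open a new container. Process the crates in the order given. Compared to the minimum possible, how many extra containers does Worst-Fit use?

Worst-Fit: [5,26,3] [35] [31] [21,6] → 4 containers.
Total size 127 m³; any packing needs at least ⌈127/40⌉ = 4 containers.
So 4 is already optimal.

0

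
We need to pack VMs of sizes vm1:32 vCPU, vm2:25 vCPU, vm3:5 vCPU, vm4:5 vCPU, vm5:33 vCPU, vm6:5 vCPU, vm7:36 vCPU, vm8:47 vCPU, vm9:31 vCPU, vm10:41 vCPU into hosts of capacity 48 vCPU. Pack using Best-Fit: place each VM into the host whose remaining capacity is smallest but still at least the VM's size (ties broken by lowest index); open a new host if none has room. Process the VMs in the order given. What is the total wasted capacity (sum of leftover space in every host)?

76

host 1: place vm1 (32 vCPU), 16 vCPU left
host 2: place vm2 (25 vCPU), 23 vCPU left
host 1: place vm3 (5 vCPU), 11 vCPU left
host 1: place vm4 (5 vCPU), 6 vCPU left
host 3: place vm5 (33 vCPU), 15 vCPU left
host 1: place vm6 (5 vCPU), 1 vCPU left
host 4: place vm7 (36 vCPU), 12 vCPU left
host 5: place vm8 (47 vCPU), 1 vCPU left
host 6: place vm9 (31 vCPU), 17 vCPU left
host 7: place vm10 (41 vCPU), 7 vCPU left
7 hosts × 48 vCPU = 336 vCPU; used 260 vCPU; unused 76 vCPU.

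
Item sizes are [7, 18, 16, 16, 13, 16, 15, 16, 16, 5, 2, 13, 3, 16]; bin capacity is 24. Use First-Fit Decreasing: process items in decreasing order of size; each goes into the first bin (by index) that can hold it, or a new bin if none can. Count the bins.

Sorted descending: 18, 16, 16, 16, 16, 16, 16, 15, 13, 13, 7, 5, 3, 2.
Put 18 in bin 1; 6 remain.
Put 16 in bin 2; 8 remain.
Put 16 in bin 3; 8 remain.
Put 16 in bin 4; 8 remain.
Put 16 in bin 5; 8 remain.
Put 16 in bin 6; 8 remain.
Put 16 in bin 7; 8 remain.
Put 15 in bin 8; 9 remain.
Put 13 in bin 9; 11 remain.
Put 13 in bin 10; 11 remain.
Put 7 in bin 2; 1 remain.
Put 5 in bin 1; 1 remain.
Put 3 in bin 3; 5 remain.
Put 2 in bin 3; 3 remain.

10 bins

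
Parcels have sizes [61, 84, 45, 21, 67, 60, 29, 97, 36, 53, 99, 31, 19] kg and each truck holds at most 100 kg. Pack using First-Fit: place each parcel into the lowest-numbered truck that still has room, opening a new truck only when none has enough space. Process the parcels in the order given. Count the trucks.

8 trucks

Put 61 kg in truck 1; 39 kg remain.
Put 84 kg in truck 2; 16 kg remain.
Put 45 kg in truck 3; 55 kg remain.
Put 21 kg in truck 1; 18 kg remain.
Put 67 kg in truck 4; 33 kg remain.
Put 60 kg in truck 5; 40 kg remain.
Put 29 kg in truck 3; 26 kg remain.
Put 97 kg in truck 6; 3 kg remain.
Put 36 kg in truck 5; 4 kg remain.
Put 53 kg in truck 7; 47 kg remain.
Put 99 kg in truck 8; 1 kg remain.
Put 31 kg in truck 4; 2 kg remain.
Put 19 kg in truck 3; 7 kg remain.
Final trucks: [61,21] [84] [45,29,19] [67,31] [60,36] [97] [53] [99].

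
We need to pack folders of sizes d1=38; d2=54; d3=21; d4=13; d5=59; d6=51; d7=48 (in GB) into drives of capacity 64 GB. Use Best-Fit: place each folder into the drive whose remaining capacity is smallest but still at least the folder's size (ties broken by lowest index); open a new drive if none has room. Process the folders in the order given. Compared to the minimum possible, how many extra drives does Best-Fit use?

Best-Fit: [38,21] [54] [13,51] [59] [48] → 5 drives.
Total size 284 GB; any packing needs at least ⌈284/64⌉ = 5 drives.
So 5 is already optimal.

0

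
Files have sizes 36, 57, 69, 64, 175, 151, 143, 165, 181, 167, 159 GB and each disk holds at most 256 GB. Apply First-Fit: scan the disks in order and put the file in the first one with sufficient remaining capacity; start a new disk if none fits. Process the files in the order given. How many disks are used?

8 disks

Put 36 GB in disk 1; 220 GB remain.
Put 57 GB in disk 1; 163 GB remain.
Put 69 GB in disk 1; 94 GB remain.
Put 64 GB in disk 1; 30 GB remain.
Put 175 GB in disk 2; 81 GB remain.
Put 151 GB in disk 3; 105 GB remain.
Put 143 GB in disk 4; 113 GB remain.
Put 165 GB in disk 5; 91 GB remain.
Put 181 GB in disk 6; 75 GB remain.
Put 167 GB in disk 7; 89 GB remain.
Put 159 GB in disk 8; 97 GB remain.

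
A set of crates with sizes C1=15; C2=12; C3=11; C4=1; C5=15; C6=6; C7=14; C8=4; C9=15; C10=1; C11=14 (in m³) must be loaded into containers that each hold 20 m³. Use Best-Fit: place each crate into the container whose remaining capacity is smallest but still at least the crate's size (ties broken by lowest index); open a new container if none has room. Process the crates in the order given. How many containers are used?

7

container 1: place C1 (15 m³), 5 m³ left
container 2: place C2 (12 m³), 8 m³ left
container 3: place C3 (11 m³), 9 m³ left
container 1: place C4 (1 m³), 4 m³ left
container 4: place C5 (15 m³), 5 m³ left
container 2: place C6 (6 m³), 2 m³ left
container 5: place C7 (14 m³), 6 m³ left
container 1: place C8 (4 m³), 0 m³ left
container 6: place C9 (15 m³), 5 m³ left
container 2: place C10 (1 m³), 1 m³ left
container 7: place C11 (14 m³), 6 m³ left
Final containers: [15,1,4] [12,6,1] [11] [15] [14] [15] [14].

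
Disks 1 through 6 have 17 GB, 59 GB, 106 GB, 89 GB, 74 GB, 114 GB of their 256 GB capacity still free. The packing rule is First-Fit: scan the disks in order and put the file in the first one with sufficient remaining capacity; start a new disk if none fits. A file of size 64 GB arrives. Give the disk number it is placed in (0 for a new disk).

3

Disks with room: disk 3 (106 GB), disk 4 (89 GB), disk 5 (74 GB), disk 6 (114 GB).
The first with room is disk 3.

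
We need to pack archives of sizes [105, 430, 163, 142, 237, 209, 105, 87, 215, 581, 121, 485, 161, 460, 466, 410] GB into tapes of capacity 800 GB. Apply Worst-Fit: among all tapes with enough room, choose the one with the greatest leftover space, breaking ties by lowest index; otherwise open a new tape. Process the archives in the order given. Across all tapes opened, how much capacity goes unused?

Put 105 GB in tape 1; 695 GB remain.
Put 430 GB in tape 1; 265 GB remain.
Put 163 GB in tape 1; 102 GB remain.
Put 142 GB in tape 2; 658 GB remain.
Put 237 GB in tape 2; 421 GB remain.
Put 209 GB in tape 2; 212 GB remain.
Put 105 GB in tape 2; 107 GB remain.
Put 87 GB in tape 2; 20 GB remain.
Put 215 GB in tape 3; 585 GB remain.
Put 581 GB in tape 3; 4 GB remain.
Put 121 GB in tape 4; 679 GB remain.
Put 485 GB in tape 4; 194 GB remain.
Put 161 GB in tape 4; 33 GB remain.
Put 460 GB in tape 5; 340 GB remain.
Put 466 GB in tape 6; 334 GB remain.
Put 410 GB in tape 7; 390 GB remain.
7 tapes × 800 GB = 5600 GB; used 4377 GB; unused 1223 GB.

1223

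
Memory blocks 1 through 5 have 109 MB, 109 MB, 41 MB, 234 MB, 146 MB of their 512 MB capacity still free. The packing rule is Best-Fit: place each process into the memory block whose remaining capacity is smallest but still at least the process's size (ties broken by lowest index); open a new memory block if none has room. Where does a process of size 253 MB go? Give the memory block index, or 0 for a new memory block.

0

No memory block has ≥ 253 MB free, so a new memory block is opened.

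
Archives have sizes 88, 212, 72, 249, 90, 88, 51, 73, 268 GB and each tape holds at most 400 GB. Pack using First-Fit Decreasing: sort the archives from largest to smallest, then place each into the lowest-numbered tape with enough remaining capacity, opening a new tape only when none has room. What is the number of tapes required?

Sorted descending: 268, 249, 212, 90, 88, 88, 73, 72, 51.
tape 1: place 268 GB, 132 GB left
tape 2: place 249 GB, 151 GB left
tape 3: place 212 GB, 188 GB left
tape 1: place 90 GB, 42 GB left
tape 2: place 88 GB, 63 GB left
tape 3: place 88 GB, 100 GB left
tape 3: place 73 GB, 27 GB left
tape 4: place 72 GB, 328 GB left
tape 2: place 51 GB, 12 GB left

4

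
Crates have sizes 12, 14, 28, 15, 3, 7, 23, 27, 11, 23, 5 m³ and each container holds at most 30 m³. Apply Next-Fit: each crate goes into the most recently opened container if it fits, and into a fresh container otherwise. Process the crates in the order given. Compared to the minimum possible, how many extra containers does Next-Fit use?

Next-Fit: [12,14] [28] [15,3,7] [23] [27] [11] [23,5] → 7 containers.
Total size 168 m³; any packing needs at least ⌈168/30⌉ = 6 containers.
An optimal packing achieves that bound: [28] [27,3] [23,7] [23,5] [15,14] [12,11] → 6 containers.
Excess: 7 − 6 = 1.

1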